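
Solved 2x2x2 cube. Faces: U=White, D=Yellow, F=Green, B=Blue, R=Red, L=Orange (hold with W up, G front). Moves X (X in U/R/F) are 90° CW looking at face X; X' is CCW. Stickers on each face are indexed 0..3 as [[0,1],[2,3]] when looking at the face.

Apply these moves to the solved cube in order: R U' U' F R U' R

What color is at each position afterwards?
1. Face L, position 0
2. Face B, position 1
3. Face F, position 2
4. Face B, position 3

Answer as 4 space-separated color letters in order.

Answer: R G Y B

Derivation:
After move 1 (R): R=RRRR U=WGWG F=GYGY D=YBYB B=WBWB
After move 2 (U'): U=GGWW F=OOGY R=GYRR B=RRWB L=WBOO
After move 3 (U'): U=GWGW F=WBGY R=OORR B=GYWB L=RROO
After move 4 (F): F=GWYB U=GWOR R=GOWR D=ROYB L=RYOB
After move 5 (R): R=WGRO U=GWOB F=GOYB D=RWYG B=RYWB
After move 6 (U'): U=WBGO F=RYYB R=GORO B=WGWB L=RYOB
After move 7 (R): R=RGOO U=WYGB F=RWYG D=RWYW B=OGBB
Query 1: L[0] = R
Query 2: B[1] = G
Query 3: F[2] = Y
Query 4: B[3] = B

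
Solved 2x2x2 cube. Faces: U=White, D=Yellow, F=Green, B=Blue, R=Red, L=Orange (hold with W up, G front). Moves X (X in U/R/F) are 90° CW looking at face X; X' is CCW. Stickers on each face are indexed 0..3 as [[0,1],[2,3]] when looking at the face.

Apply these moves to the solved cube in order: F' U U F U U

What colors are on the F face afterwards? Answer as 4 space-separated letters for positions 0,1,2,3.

Answer: G G G B

Derivation:
After move 1 (F'): F=GGGG U=WWRR R=YRYR D=OOYY L=OWOW
After move 2 (U): U=RWRW F=YRGG R=BBYR B=OWBB L=GGOW
After move 3 (U): U=RRWW F=BBGG R=OWYR B=GGBB L=YROW
After move 4 (F): F=GBGB U=RRWR R=WWWR D=YOYY L=YOOO
After move 5 (U): U=WRRR F=WWGB R=GGWR B=YOBB L=GBOO
After move 6 (U): U=RWRR F=GGGB R=YOWR B=GBBB L=WWOO
Query: F face = GGGB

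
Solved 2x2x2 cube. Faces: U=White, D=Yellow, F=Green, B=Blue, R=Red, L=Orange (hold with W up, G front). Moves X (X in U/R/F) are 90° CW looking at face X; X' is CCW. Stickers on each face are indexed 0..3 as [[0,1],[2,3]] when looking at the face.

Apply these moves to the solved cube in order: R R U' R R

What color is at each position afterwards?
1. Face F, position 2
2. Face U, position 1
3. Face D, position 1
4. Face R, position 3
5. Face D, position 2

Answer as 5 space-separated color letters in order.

Answer: G W Y G Y

Derivation:
After move 1 (R): R=RRRR U=WGWG F=GYGY D=YBYB B=WBWB
After move 2 (R): R=RRRR U=WYWY F=GBGB D=YWYW B=GBGB
After move 3 (U'): U=YYWW F=OOGB R=GBRR B=RRGB L=GBOO
After move 4 (R): R=RGRB U=YOWB F=OWGW D=YGYR B=WRYB
After move 5 (R): R=RRBG U=YWWW F=OGGR D=YYYW B=BROB
Query 1: F[2] = G
Query 2: U[1] = W
Query 3: D[1] = Y
Query 4: R[3] = G
Query 5: D[2] = Y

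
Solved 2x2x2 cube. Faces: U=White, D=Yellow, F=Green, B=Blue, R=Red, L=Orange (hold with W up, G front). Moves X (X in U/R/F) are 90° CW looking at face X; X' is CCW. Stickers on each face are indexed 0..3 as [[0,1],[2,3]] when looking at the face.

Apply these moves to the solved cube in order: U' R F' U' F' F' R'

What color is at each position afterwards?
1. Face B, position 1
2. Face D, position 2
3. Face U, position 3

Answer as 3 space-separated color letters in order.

Answer: G Y B

Derivation:
After move 1 (U'): U=WWWW F=OOGG R=GGRR B=RRBB L=BBOO
After move 2 (R): R=RGRG U=WOWG F=OYGY D=YBYR B=WRWB
After move 3 (F'): F=YYOG U=WORR R=BGYG D=BOYR L=BGOW
After move 4 (U'): U=ORWR F=BGOG R=YYYG B=BGWB L=WROW
After move 5 (F'): F=GGBO U=ORYY R=OYBG D=RWYR L=WROW
After move 6 (F'): F=GOGB U=OROB R=WYRG D=RWYR L=WYOY
After move 7 (R'): R=YGWR U=OWOB F=GRGB D=ROYB B=RGWB
Query 1: B[1] = G
Query 2: D[2] = Y
Query 3: U[3] = B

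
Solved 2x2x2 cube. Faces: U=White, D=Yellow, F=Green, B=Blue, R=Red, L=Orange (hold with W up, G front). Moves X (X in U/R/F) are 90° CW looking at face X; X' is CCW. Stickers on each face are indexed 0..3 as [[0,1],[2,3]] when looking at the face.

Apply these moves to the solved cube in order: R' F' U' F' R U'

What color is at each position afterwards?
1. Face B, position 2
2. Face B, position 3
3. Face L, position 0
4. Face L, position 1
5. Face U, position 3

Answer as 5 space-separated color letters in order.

After move 1 (R'): R=RRRR U=WBWB F=GWGW D=YGYG B=YBYB
After move 2 (F'): F=WWGG U=WBRR R=GRYR D=OOYG L=OBOW
After move 3 (U'): U=BRWR F=OBGG R=WWYR B=GRYB L=YBOW
After move 4 (F'): F=BGOG U=BRWY R=OWOR D=BWYG L=YROW
After move 5 (R): R=OORW U=BGWG F=BWOG D=BYYG B=YRRB
After move 6 (U'): U=GGBW F=YROG R=BWRW B=OORB L=YROW
Query 1: B[2] = R
Query 2: B[3] = B
Query 3: L[0] = Y
Query 4: L[1] = R
Query 5: U[3] = W

Answer: R B Y R W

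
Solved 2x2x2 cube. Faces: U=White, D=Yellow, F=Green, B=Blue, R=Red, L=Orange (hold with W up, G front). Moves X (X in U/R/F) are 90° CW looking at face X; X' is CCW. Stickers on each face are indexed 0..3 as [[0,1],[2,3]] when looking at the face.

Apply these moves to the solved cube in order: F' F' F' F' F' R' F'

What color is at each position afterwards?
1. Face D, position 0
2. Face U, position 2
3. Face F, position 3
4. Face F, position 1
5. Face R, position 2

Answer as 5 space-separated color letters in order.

After move 1 (F'): F=GGGG U=WWRR R=YRYR D=OOYY L=OWOW
After move 2 (F'): F=GGGG U=WWYY R=OROR D=WWYY L=OROR
After move 3 (F'): F=GGGG U=WWOO R=WRWR D=RRYY L=OYOY
After move 4 (F'): F=GGGG U=WWWW R=RRRR D=YYYY L=OOOO
After move 5 (F'): F=GGGG U=WWRR R=YRYR D=OOYY L=OWOW
After move 6 (R'): R=RRYY U=WBRB F=GWGR D=OGYG B=YBOB
After move 7 (F'): F=WRGG U=WBRY R=GROY D=WWYG L=OBOR
Query 1: D[0] = W
Query 2: U[2] = R
Query 3: F[3] = G
Query 4: F[1] = R
Query 5: R[2] = O

Answer: W R G R O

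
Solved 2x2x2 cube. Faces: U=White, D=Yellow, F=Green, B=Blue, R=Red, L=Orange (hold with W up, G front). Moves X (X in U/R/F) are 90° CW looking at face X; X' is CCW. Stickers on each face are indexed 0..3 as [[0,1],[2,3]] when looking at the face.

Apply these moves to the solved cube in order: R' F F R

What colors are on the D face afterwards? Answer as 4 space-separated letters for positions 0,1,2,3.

After move 1 (R'): R=RRRR U=WBWB F=GWGW D=YGYG B=YBYB
After move 2 (F): F=GGWW U=WBOO R=WRBR D=RRYG L=OYOG
After move 3 (F): F=WGWG U=WBGY R=OROR D=BWYG L=OROR
After move 4 (R): R=OORR U=WGGG F=WWWG D=BYYY B=YBBB
Query: D face = BYYY

Answer: B Y Y Y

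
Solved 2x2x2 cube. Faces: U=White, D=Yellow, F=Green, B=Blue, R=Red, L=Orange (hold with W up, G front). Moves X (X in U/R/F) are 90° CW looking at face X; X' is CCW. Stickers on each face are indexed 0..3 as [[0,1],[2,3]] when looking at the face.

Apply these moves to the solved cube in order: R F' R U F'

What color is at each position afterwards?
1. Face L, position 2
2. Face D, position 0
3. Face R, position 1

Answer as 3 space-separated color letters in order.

Answer: O O B

Derivation:
After move 1 (R): R=RRRR U=WGWG F=GYGY D=YBYB B=WBWB
After move 2 (F'): F=YYGG U=WGRR R=BRYR D=OOYB L=OGOW
After move 3 (R): R=YBRR U=WYRG F=YOGB D=OWYW B=RBGB
After move 4 (U): U=RWGY F=YBGB R=RBRR B=OGGB L=YOOW
After move 5 (F'): F=BBYG U=RWRR R=WBOR D=OWYW L=YYOG
Query 1: L[2] = O
Query 2: D[0] = O
Query 3: R[1] = B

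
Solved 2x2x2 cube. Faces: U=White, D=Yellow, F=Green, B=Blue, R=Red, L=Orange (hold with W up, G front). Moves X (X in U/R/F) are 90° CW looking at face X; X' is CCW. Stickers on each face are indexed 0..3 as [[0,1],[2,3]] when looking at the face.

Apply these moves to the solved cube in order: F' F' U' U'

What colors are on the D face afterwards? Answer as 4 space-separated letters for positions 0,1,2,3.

Answer: W W Y Y

Derivation:
After move 1 (F'): F=GGGG U=WWRR R=YRYR D=OOYY L=OWOW
After move 2 (F'): F=GGGG U=WWYY R=OROR D=WWYY L=OROR
After move 3 (U'): U=WYWY F=ORGG R=GGOR B=ORBB L=BBOR
After move 4 (U'): U=YYWW F=BBGG R=OROR B=GGBB L=OROR
Query: D face = WWYY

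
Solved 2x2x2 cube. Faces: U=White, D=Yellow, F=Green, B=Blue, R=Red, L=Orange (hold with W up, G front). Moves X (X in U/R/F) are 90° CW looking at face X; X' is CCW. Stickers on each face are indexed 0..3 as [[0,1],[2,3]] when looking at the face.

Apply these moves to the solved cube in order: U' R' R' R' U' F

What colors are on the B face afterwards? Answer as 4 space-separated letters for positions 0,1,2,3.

Answer: R G W B

Derivation:
After move 1 (U'): U=WWWW F=OOGG R=GGRR B=RRBB L=BBOO
After move 2 (R'): R=GRGR U=WBWR F=OWGW D=YOYG B=YRYB
After move 3 (R'): R=RRGG U=WYWY F=OBGR D=YWYW B=GROB
After move 4 (R'): R=RGRG U=WOWG F=OYGY D=YBYR B=WRWB
After move 5 (U'): U=OGWW F=BBGY R=OYRG B=RGWB L=WROO
After move 6 (F): F=GBYB U=OGOR R=WYWG D=ROYR L=WYOB
Query: B face = RGWB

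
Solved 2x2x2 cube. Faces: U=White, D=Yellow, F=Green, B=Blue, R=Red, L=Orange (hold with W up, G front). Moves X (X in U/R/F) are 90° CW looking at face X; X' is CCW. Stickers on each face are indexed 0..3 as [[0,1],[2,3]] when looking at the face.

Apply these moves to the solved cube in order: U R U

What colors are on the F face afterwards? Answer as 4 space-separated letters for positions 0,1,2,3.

After move 1 (U): U=WWWW F=RRGG R=BBRR B=OOBB L=GGOO
After move 2 (R): R=RBRB U=WRWG F=RYGY D=YBYO B=WOWB
After move 3 (U): U=WWGR F=RBGY R=WORB B=GGWB L=RYOO
Query: F face = RBGY

Answer: R B G Y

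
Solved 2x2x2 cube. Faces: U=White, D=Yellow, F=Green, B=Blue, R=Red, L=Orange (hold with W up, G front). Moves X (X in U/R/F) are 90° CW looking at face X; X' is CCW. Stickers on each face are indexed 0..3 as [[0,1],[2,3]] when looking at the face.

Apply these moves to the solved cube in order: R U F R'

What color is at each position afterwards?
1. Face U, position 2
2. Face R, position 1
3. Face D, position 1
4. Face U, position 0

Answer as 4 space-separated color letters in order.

After move 1 (R): R=RRRR U=WGWG F=GYGY D=YBYB B=WBWB
After move 2 (U): U=WWGG F=RRGY R=WBRR B=OOWB L=GYOO
After move 3 (F): F=GRYR U=WWOY R=GBGR D=RWYB L=GYOB
After move 4 (R'): R=BRGG U=WWOO F=GWYY D=RRYR B=BOWB
Query 1: U[2] = O
Query 2: R[1] = R
Query 3: D[1] = R
Query 4: U[0] = W

Answer: O R R W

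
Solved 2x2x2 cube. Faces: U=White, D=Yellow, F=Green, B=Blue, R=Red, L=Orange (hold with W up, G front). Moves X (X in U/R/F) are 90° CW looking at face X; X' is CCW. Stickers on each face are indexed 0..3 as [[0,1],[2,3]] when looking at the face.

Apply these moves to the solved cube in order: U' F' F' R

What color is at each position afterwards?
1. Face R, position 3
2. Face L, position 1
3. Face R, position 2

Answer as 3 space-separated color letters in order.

After move 1 (U'): U=WWWW F=OOGG R=GGRR B=RRBB L=BBOO
After move 2 (F'): F=OGOG U=WWGR R=YGYR D=BOYY L=BWOW
After move 3 (F'): F=GGOO U=WWYY R=OGBR D=WWYY L=BROG
After move 4 (R): R=BORG U=WGYO F=GWOY D=WBYR B=YRWB
Query 1: R[3] = G
Query 2: L[1] = R
Query 3: R[2] = R

Answer: G R R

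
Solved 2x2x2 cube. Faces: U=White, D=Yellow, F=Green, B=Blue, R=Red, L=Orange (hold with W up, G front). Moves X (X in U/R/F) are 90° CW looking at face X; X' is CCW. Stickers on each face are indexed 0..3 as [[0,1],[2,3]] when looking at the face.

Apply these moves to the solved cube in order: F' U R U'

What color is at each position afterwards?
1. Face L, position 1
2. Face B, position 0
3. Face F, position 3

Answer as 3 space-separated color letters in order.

Answer: W Y Y

Derivation:
After move 1 (F'): F=GGGG U=WWRR R=YRYR D=OOYY L=OWOW
After move 2 (U): U=RWRW F=YRGG R=BBYR B=OWBB L=GGOW
After move 3 (R): R=YBRB U=RRRG F=YOGY D=OBYO B=WWWB
After move 4 (U'): U=RGRR F=GGGY R=YORB B=YBWB L=WWOW
Query 1: L[1] = W
Query 2: B[0] = Y
Query 3: F[3] = Y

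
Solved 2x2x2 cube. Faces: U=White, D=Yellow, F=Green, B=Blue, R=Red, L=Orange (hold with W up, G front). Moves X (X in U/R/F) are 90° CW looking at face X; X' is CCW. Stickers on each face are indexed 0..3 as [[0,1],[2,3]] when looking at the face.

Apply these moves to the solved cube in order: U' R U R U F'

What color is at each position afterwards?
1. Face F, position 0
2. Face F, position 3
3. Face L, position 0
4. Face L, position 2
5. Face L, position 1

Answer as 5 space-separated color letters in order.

After move 1 (U'): U=WWWW F=OOGG R=GGRR B=RRBB L=BBOO
After move 2 (R): R=RGRG U=WOWG F=OYGY D=YBYR B=WRWB
After move 3 (U): U=WWGO F=RGGY R=WRRG B=BBWB L=OYOO
After move 4 (R): R=RWGR U=WGGY F=RBGR D=YWYB B=OBWB
After move 5 (U): U=GWYG F=RWGR R=OBGR B=OYWB L=RBOO
After move 6 (F'): F=WRRG U=GWOG R=WBYR D=BOYB L=RGOY
Query 1: F[0] = W
Query 2: F[3] = G
Query 3: L[0] = R
Query 4: L[2] = O
Query 5: L[1] = G

Answer: W G R O G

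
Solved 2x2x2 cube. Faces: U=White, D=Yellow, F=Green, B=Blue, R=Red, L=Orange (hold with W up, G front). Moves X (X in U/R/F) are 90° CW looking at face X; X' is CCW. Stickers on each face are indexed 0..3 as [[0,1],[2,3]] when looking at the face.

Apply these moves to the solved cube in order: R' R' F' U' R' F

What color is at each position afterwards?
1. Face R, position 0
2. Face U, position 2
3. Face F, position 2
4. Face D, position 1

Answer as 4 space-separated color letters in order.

Answer: W W R B

Derivation:
After move 1 (R'): R=RRRR U=WBWB F=GWGW D=YGYG B=YBYB
After move 2 (R'): R=RRRR U=WYWY F=GBGB D=YWYW B=GBGB
After move 3 (F'): F=BBGG U=WYRR R=WRYR D=OOYW L=OYOW
After move 4 (U'): U=YRWR F=OYGG R=BBYR B=WRGB L=GBOW
After move 5 (R'): R=BRBY U=YGWW F=ORGR D=OYYG B=WROB
After move 6 (F): F=GORR U=YGWB R=WRWY D=BBYG L=GOOY
Query 1: R[0] = W
Query 2: U[2] = W
Query 3: F[2] = R
Query 4: D[1] = B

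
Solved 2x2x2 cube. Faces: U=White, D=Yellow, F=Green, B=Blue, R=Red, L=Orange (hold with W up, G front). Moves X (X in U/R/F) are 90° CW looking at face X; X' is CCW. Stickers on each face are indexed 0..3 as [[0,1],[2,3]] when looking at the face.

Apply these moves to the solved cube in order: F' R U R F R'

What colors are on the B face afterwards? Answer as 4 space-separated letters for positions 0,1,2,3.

Answer: O W R B

Derivation:
After move 1 (F'): F=GGGG U=WWRR R=YRYR D=OOYY L=OWOW
After move 2 (R): R=YYRR U=WGRG F=GOGY D=OBYB B=RBWB
After move 3 (U): U=RWGG F=YYGY R=RBRR B=OWWB L=GOOW
After move 4 (R): R=RRRB U=RYGY F=YBGB D=OWYO B=GWWB
After move 5 (F): F=GYBB U=RYWO R=GRYB D=RRYO L=GOOW
After move 6 (R'): R=RBGY U=RWWG F=GYBO D=RYYB B=OWRB
Query: B face = OWRB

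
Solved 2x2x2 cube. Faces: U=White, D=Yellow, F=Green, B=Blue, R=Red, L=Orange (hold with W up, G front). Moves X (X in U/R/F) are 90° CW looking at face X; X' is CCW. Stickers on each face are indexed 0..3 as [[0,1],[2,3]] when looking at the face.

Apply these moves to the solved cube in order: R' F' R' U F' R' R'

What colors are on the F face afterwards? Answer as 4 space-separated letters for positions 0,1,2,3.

Answer: R O R O

Derivation:
After move 1 (R'): R=RRRR U=WBWB F=GWGW D=YGYG B=YBYB
After move 2 (F'): F=WWGG U=WBRR R=GRYR D=OOYG L=OBOW
After move 3 (R'): R=RRGY U=WYRY F=WBGR D=OWYG B=GBOB
After move 4 (U): U=RWYY F=RRGR R=GBGY B=OBOB L=WBOW
After move 5 (F'): F=RRRG U=RWGG R=WBOY D=BWYG L=WYOY
After move 6 (R'): R=BYWO U=ROGO F=RWRG D=BRYG B=GBWB
After move 7 (R'): R=YOBW U=RWGG F=RORO D=BWYG B=GBRB
Query: F face = RORO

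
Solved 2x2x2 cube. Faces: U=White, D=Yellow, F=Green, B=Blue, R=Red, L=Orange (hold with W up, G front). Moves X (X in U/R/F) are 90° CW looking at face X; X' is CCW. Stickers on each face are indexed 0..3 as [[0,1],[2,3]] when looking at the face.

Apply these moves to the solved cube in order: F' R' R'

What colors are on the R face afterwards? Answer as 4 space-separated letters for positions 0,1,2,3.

After move 1 (F'): F=GGGG U=WWRR R=YRYR D=OOYY L=OWOW
After move 2 (R'): R=RRYY U=WBRB F=GWGR D=OGYG B=YBOB
After move 3 (R'): R=RYRY U=WORY F=GBGB D=OWYR B=GBGB
Query: R face = RYRY

Answer: R Y R Y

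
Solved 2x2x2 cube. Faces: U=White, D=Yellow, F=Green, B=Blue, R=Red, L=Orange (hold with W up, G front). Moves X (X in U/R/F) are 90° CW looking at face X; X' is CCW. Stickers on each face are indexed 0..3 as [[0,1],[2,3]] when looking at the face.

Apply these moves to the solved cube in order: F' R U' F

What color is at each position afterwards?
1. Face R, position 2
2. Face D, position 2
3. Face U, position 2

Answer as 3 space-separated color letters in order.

Answer: R Y W

Derivation:
After move 1 (F'): F=GGGG U=WWRR R=YRYR D=OOYY L=OWOW
After move 2 (R): R=YYRR U=WGRG F=GOGY D=OBYB B=RBWB
After move 3 (U'): U=GGWR F=OWGY R=GORR B=YYWB L=RBOW
After move 4 (F): F=GOYW U=GGWB R=WORR D=RGYB L=ROOB
Query 1: R[2] = R
Query 2: D[2] = Y
Query 3: U[2] = W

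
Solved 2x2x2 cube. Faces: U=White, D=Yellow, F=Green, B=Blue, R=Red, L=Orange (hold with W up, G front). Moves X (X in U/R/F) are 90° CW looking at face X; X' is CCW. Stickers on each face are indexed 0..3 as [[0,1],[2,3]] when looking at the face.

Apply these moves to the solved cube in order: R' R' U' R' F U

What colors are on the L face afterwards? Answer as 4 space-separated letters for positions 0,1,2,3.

After move 1 (R'): R=RRRR U=WBWB F=GWGW D=YGYG B=YBYB
After move 2 (R'): R=RRRR U=WYWY F=GBGB D=YWYW B=GBGB
After move 3 (U'): U=YYWW F=OOGB R=GBRR B=RRGB L=GBOO
After move 4 (R'): R=BRGR U=YGWR F=OYGW D=YOYB B=WRWB
After move 5 (F): F=GOWY U=YGOB R=WRRR D=GBYB L=GYOO
After move 6 (U): U=OYBG F=WRWY R=WRRR B=GYWB L=GOOO
Query: L face = GOOO

Answer: G O O O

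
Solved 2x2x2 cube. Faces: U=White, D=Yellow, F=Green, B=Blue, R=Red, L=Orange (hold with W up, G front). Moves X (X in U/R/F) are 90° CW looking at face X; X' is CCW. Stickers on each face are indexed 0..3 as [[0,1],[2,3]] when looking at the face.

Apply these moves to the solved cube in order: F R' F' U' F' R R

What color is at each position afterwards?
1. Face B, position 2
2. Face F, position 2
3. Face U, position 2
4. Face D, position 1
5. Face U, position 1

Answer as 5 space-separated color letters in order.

After move 1 (F): F=GGGG U=WWOO R=WRWR D=RRYY L=OYOY
After move 2 (R'): R=RRWW U=WBOB F=GWGO D=RGYG B=YBRB
After move 3 (F'): F=WOGG U=WBRW R=GRRW D=YYYG L=OBOO
After move 4 (U'): U=BWWR F=OBGG R=WORW B=GRRB L=YBOO
After move 5 (F'): F=BGOG U=BWWR R=YOYW D=BOYG L=YROW
After move 6 (R): R=YYWO U=BGWG F=BOOG D=BRYG B=RRWB
After move 7 (R): R=WYOY U=BOWG F=BROG D=BWYR B=GRGB
Query 1: B[2] = G
Query 2: F[2] = O
Query 3: U[2] = W
Query 4: D[1] = W
Query 5: U[1] = O

Answer: G O W W O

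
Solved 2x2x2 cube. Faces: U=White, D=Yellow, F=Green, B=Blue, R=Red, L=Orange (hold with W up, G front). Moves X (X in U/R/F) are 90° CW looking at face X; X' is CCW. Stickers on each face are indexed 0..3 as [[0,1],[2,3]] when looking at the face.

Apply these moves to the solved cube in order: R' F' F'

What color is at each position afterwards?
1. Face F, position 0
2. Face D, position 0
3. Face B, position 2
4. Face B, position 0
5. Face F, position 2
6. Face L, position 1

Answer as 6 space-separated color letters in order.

After move 1 (R'): R=RRRR U=WBWB F=GWGW D=YGYG B=YBYB
After move 2 (F'): F=WWGG U=WBRR R=GRYR D=OOYG L=OBOW
After move 3 (F'): F=WGWG U=WBGY R=OROR D=BWYG L=OROR
Query 1: F[0] = W
Query 2: D[0] = B
Query 3: B[2] = Y
Query 4: B[0] = Y
Query 5: F[2] = W
Query 6: L[1] = R

Answer: W B Y Y W R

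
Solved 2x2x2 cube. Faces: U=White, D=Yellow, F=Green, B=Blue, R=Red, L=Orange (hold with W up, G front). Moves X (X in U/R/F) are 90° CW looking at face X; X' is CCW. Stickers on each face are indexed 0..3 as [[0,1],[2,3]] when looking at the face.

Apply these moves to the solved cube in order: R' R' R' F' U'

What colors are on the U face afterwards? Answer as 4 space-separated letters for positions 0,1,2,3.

After move 1 (R'): R=RRRR U=WBWB F=GWGW D=YGYG B=YBYB
After move 2 (R'): R=RRRR U=WYWY F=GBGB D=YWYW B=GBGB
After move 3 (R'): R=RRRR U=WGWG F=GYGY D=YBYB B=WBWB
After move 4 (F'): F=YYGG U=WGRR R=BRYR D=OOYB L=OGOW
After move 5 (U'): U=GRWR F=OGGG R=YYYR B=BRWB L=WBOW
Query: U face = GRWR

Answer: G R W R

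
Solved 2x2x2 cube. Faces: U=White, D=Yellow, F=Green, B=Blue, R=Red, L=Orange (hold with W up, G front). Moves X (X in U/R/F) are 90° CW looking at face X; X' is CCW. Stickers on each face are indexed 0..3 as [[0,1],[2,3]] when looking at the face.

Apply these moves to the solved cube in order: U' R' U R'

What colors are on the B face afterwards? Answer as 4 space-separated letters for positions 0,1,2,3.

After move 1 (U'): U=WWWW F=OOGG R=GGRR B=RRBB L=BBOO
After move 2 (R'): R=GRGR U=WBWR F=OWGW D=YOYG B=YRYB
After move 3 (U): U=WWRB F=GRGW R=YRGR B=BBYB L=OWOO
After move 4 (R'): R=RRYG U=WYRB F=GWGB D=YRYW B=GBOB
Query: B face = GBOB

Answer: G B O B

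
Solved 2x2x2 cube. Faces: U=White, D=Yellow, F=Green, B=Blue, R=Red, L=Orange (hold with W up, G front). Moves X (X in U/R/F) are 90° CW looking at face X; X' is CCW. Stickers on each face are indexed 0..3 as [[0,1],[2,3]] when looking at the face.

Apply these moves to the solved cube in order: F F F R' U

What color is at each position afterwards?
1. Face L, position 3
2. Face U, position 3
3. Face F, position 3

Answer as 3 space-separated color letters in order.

Answer: W B R

Derivation:
After move 1 (F): F=GGGG U=WWOO R=WRWR D=RRYY L=OYOY
After move 2 (F): F=GGGG U=WWYY R=OROR D=WWYY L=OROR
After move 3 (F): F=GGGG U=WWRR R=YRYR D=OOYY L=OWOW
After move 4 (R'): R=RRYY U=WBRB F=GWGR D=OGYG B=YBOB
After move 5 (U): U=RWBB F=RRGR R=YBYY B=OWOB L=GWOW
Query 1: L[3] = W
Query 2: U[3] = B
Query 3: F[3] = R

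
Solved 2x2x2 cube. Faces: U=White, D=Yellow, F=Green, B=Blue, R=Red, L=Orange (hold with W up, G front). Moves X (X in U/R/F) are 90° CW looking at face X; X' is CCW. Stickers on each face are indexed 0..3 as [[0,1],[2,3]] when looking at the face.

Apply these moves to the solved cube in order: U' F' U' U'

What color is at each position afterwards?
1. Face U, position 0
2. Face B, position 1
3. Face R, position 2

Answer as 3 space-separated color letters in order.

Answer: R G Y

Derivation:
After move 1 (U'): U=WWWW F=OOGG R=GGRR B=RRBB L=BBOO
After move 2 (F'): F=OGOG U=WWGR R=YGYR D=BOYY L=BWOW
After move 3 (U'): U=WRWG F=BWOG R=OGYR B=YGBB L=RROW
After move 4 (U'): U=RGWW F=RROG R=BWYR B=OGBB L=YGOW
Query 1: U[0] = R
Query 2: B[1] = G
Query 3: R[2] = Y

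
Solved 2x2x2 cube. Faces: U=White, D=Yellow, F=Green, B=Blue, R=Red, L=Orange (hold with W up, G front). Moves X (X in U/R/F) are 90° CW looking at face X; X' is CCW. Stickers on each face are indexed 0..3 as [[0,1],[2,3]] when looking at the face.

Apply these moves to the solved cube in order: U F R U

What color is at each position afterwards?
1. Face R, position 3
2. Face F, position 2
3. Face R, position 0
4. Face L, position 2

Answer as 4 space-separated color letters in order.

After move 1 (U): U=WWWW F=RRGG R=BBRR B=OOBB L=GGOO
After move 2 (F): F=GRGR U=WWOG R=WBWR D=RBYY L=GYOY
After move 3 (R): R=WWRB U=WROR F=GBGY D=RBYO B=GOWB
After move 4 (U): U=OWRR F=WWGY R=GORB B=GYWB L=GBOY
Query 1: R[3] = B
Query 2: F[2] = G
Query 3: R[0] = G
Query 4: L[2] = O

Answer: B G G O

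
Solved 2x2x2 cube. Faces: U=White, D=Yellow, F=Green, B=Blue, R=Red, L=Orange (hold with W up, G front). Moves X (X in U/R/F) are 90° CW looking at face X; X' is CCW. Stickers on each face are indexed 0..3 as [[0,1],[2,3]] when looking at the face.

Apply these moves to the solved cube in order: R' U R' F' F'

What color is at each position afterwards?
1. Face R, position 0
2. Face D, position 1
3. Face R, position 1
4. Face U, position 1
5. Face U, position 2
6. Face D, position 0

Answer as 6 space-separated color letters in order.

Answer: O B R Y R O

Derivation:
After move 1 (R'): R=RRRR U=WBWB F=GWGW D=YGYG B=YBYB
After move 2 (U): U=WWBB F=RRGW R=YBRR B=OOYB L=GWOO
After move 3 (R'): R=BRYR U=WYBO F=RWGB D=YRYW B=GOGB
After move 4 (F'): F=WBRG U=WYBY R=RRYR D=WOYW L=GOOB
After move 5 (F'): F=BGWR U=WYRY R=ORWR D=OBYW L=GYOB
Query 1: R[0] = O
Query 2: D[1] = B
Query 3: R[1] = R
Query 4: U[1] = Y
Query 5: U[2] = R
Query 6: D[0] = O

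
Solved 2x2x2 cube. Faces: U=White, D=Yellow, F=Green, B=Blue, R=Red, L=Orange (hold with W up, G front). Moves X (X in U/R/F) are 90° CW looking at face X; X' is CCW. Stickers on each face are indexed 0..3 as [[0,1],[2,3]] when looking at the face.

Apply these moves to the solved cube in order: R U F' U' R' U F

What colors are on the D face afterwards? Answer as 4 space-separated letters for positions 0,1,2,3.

After move 1 (R): R=RRRR U=WGWG F=GYGY D=YBYB B=WBWB
After move 2 (U): U=WWGG F=RRGY R=WBRR B=OOWB L=GYOO
After move 3 (F'): F=RYRG U=WWWR R=BBYR D=YOYB L=GGOG
After move 4 (U'): U=WRWW F=GGRG R=RYYR B=BBWB L=OOOG
After move 5 (R'): R=YRRY U=WWWB F=GRRW D=YGYG B=BBOB
After move 6 (U): U=WWBW F=YRRW R=BBRY B=OOOB L=GROG
After move 7 (F): F=RYWR U=WWGR R=BBWY D=RBYG L=GYOG
Query: D face = RBYG

Answer: R B Y G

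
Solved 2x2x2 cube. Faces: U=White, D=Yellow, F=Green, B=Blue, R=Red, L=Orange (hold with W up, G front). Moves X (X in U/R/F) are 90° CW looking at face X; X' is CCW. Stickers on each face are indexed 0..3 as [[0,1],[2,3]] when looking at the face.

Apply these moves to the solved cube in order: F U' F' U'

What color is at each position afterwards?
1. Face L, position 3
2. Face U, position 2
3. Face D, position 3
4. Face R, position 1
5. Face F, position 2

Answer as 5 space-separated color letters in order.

After move 1 (F): F=GGGG U=WWOO R=WRWR D=RRYY L=OYOY
After move 2 (U'): U=WOWO F=OYGG R=GGWR B=WRBB L=BBOY
After move 3 (F'): F=YGOG U=WOGW R=RGRR D=BYYY L=BOOW
After move 4 (U'): U=OWWG F=BOOG R=YGRR B=RGBB L=WROW
Query 1: L[3] = W
Query 2: U[2] = W
Query 3: D[3] = Y
Query 4: R[1] = G
Query 5: F[2] = O

Answer: W W Y G O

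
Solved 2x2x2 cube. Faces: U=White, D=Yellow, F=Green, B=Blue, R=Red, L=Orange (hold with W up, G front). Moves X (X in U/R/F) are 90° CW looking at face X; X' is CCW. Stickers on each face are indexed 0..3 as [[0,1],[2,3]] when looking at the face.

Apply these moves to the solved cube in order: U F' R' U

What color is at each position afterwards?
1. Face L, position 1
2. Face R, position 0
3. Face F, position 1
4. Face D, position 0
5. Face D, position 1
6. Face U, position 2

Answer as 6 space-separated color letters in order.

Answer: W Y R G G O

Derivation:
After move 1 (U): U=WWWW F=RRGG R=BBRR B=OOBB L=GGOO
After move 2 (F'): F=RGRG U=WWBR R=YBYR D=GOYY L=GWOW
After move 3 (R'): R=BRYY U=WBBO F=RWRR D=GGYG B=YOOB
After move 4 (U): U=BWOB F=BRRR R=YOYY B=GWOB L=RWOW
Query 1: L[1] = W
Query 2: R[0] = Y
Query 3: F[1] = R
Query 4: D[0] = G
Query 5: D[1] = G
Query 6: U[2] = O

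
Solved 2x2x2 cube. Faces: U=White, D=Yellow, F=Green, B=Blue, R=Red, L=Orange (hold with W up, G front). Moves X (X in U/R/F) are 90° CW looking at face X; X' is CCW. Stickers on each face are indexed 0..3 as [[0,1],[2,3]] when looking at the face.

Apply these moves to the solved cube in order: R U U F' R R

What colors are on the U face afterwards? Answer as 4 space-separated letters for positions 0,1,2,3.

After move 1 (R): R=RRRR U=WGWG F=GYGY D=YBYB B=WBWB
After move 2 (U): U=WWGG F=RRGY R=WBRR B=OOWB L=GYOO
After move 3 (U): U=GWGW F=WBGY R=OORR B=GYWB L=RROO
After move 4 (F'): F=BYWG U=GWOR R=BOYR D=ROYB L=RWOG
After move 5 (R): R=YBRO U=GYOG F=BOWB D=RWYG B=RYWB
After move 6 (R): R=RYOB U=GOOB F=BWWG D=RWYR B=GYYB
Query: U face = GOOB

Answer: G O O B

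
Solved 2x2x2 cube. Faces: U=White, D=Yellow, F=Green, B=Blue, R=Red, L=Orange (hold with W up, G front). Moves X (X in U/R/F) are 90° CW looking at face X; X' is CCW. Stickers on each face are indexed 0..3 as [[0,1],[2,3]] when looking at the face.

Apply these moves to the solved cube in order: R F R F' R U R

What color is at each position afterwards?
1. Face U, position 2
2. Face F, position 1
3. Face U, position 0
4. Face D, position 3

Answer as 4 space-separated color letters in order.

After move 1 (R): R=RRRR U=WGWG F=GYGY D=YBYB B=WBWB
After move 2 (F): F=GGYY U=WGOO R=WRGR D=RRYB L=OYOB
After move 3 (R): R=GWRR U=WGOY F=GRYB D=RWYW B=OBGB
After move 4 (F'): F=RBGY U=WGGR R=WWRR D=YBYW L=OYOO
After move 5 (R): R=RWRW U=WBGY F=RBGW D=YGYO B=RBGB
After move 6 (U): U=GWYB F=RWGW R=RBRW B=OYGB L=RBOO
After move 7 (R): R=RRWB U=GWYW F=RGGO D=YGYO B=BYWB
Query 1: U[2] = Y
Query 2: F[1] = G
Query 3: U[0] = G
Query 4: D[3] = O

Answer: Y G G O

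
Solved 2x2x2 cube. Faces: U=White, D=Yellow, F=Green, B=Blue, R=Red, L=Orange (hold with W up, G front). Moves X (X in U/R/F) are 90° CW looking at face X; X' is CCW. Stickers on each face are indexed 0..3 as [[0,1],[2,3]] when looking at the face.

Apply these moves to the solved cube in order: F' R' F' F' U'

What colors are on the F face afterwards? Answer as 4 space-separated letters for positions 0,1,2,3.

After move 1 (F'): F=GGGG U=WWRR R=YRYR D=OOYY L=OWOW
After move 2 (R'): R=RRYY U=WBRB F=GWGR D=OGYG B=YBOB
After move 3 (F'): F=WRGG U=WBRY R=GROY D=WWYG L=OBOR
After move 4 (F'): F=RGWG U=WBGO R=WRWY D=BRYG L=OYOR
After move 5 (U'): U=BOWG F=OYWG R=RGWY B=WROB L=YBOR
Query: F face = OYWG

Answer: O Y W G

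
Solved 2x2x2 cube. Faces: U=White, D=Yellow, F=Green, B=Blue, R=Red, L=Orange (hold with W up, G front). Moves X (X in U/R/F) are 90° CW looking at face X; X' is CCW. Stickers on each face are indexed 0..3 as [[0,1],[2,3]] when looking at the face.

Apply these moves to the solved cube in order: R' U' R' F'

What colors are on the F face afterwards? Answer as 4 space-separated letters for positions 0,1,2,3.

Answer: B W O G

Derivation:
After move 1 (R'): R=RRRR U=WBWB F=GWGW D=YGYG B=YBYB
After move 2 (U'): U=BBWW F=OOGW R=GWRR B=RRYB L=YBOO
After move 3 (R'): R=WRGR U=BYWR F=OBGW D=YOYW B=GRGB
After move 4 (F'): F=BWOG U=BYWG R=ORYR D=BOYW L=YROW
Query: F face = BWOG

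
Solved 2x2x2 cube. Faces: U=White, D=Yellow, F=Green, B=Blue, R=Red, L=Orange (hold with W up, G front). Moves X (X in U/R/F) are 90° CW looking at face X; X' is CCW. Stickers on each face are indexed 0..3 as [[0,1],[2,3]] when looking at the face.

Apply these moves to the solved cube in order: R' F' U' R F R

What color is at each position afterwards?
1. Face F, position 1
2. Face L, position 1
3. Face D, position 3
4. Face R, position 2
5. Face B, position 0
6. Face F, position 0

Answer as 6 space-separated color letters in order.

After move 1 (R'): R=RRRR U=WBWB F=GWGW D=YGYG B=YBYB
After move 2 (F'): F=WWGG U=WBRR R=GRYR D=OOYG L=OBOW
After move 3 (U'): U=BRWR F=OBGG R=WWYR B=GRYB L=YBOW
After move 4 (R): R=YWRW U=BBWG F=OOGG D=OYYG B=RRRB
After move 5 (F): F=GOGO U=BBWB R=WWGW D=RYYG L=YOOY
After move 6 (R): R=GWWW U=BOWO F=GYGG D=RRYR B=BRBB
Query 1: F[1] = Y
Query 2: L[1] = O
Query 3: D[3] = R
Query 4: R[2] = W
Query 5: B[0] = B
Query 6: F[0] = G

Answer: Y O R W B G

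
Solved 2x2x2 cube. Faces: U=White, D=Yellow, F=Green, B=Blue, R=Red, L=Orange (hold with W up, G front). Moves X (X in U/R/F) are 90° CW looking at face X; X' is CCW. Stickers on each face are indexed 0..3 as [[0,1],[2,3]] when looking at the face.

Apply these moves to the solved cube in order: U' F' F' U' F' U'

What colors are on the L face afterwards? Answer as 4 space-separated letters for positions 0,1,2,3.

Answer: O G O W

Derivation:
After move 1 (U'): U=WWWW F=OOGG R=GGRR B=RRBB L=BBOO
After move 2 (F'): F=OGOG U=WWGR R=YGYR D=BOYY L=BWOW
After move 3 (F'): F=GGOO U=WWYY R=OGBR D=WWYY L=BROG
After move 4 (U'): U=WYWY F=BROO R=GGBR B=OGBB L=RROG
After move 5 (F'): F=ROBO U=WYGB R=WGWR D=RGYY L=RYOW
After move 6 (U'): U=YBWG F=RYBO R=ROWR B=WGBB L=OGOW
Query: L face = OGOW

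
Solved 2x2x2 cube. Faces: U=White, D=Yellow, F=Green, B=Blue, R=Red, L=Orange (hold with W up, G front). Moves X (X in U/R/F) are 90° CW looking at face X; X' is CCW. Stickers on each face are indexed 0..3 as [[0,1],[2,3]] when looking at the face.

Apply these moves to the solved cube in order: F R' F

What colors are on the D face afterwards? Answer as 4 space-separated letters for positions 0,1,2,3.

Answer: W R Y G

Derivation:
After move 1 (F): F=GGGG U=WWOO R=WRWR D=RRYY L=OYOY
After move 2 (R'): R=RRWW U=WBOB F=GWGO D=RGYG B=YBRB
After move 3 (F): F=GGOW U=WBYY R=ORBW D=WRYG L=OROG
Query: D face = WRYG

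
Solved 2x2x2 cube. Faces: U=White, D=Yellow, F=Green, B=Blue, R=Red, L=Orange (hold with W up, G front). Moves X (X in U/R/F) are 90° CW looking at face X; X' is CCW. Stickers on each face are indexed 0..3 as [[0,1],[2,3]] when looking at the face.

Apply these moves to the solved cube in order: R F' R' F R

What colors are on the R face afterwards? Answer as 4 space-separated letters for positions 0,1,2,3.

After move 1 (R): R=RRRR U=WGWG F=GYGY D=YBYB B=WBWB
After move 2 (F'): F=YYGG U=WGRR R=BRYR D=OOYB L=OGOW
After move 3 (R'): R=RRBY U=WWRW F=YGGR D=OYYG B=BBOB
After move 4 (F): F=GYRG U=WWWG R=RRWY D=BRYG L=OOOY
After move 5 (R): R=WRYR U=WYWG F=GRRG D=BOYB B=GBWB
Query: R face = WRYR

Answer: W R Y R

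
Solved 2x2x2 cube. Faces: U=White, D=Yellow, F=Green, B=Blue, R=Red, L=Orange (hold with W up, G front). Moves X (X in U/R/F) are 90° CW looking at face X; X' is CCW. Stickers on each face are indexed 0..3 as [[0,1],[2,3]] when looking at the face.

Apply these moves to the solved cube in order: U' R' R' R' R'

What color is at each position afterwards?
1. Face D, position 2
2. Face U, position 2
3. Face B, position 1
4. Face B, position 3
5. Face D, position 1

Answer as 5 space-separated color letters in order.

After move 1 (U'): U=WWWW F=OOGG R=GGRR B=RRBB L=BBOO
After move 2 (R'): R=GRGR U=WBWR F=OWGW D=YOYG B=YRYB
After move 3 (R'): R=RRGG U=WYWY F=OBGR D=YWYW B=GROB
After move 4 (R'): R=RGRG U=WOWG F=OYGY D=YBYR B=WRWB
After move 5 (R'): R=GGRR U=WWWW F=OOGG D=YYYY B=RRBB
Query 1: D[2] = Y
Query 2: U[2] = W
Query 3: B[1] = R
Query 4: B[3] = B
Query 5: D[1] = Y

Answer: Y W R B Y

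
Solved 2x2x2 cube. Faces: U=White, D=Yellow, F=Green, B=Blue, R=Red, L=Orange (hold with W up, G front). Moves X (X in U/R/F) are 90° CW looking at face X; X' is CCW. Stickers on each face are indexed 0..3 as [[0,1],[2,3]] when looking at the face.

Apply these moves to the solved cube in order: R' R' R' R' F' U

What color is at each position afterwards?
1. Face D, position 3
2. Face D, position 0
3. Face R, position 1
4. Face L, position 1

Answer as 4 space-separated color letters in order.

After move 1 (R'): R=RRRR U=WBWB F=GWGW D=YGYG B=YBYB
After move 2 (R'): R=RRRR U=WYWY F=GBGB D=YWYW B=GBGB
After move 3 (R'): R=RRRR U=WGWG F=GYGY D=YBYB B=WBWB
After move 4 (R'): R=RRRR U=WWWW F=GGGG D=YYYY B=BBBB
After move 5 (F'): F=GGGG U=WWRR R=YRYR D=OOYY L=OWOW
After move 6 (U): U=RWRW F=YRGG R=BBYR B=OWBB L=GGOW
Query 1: D[3] = Y
Query 2: D[0] = O
Query 3: R[1] = B
Query 4: L[1] = G

Answer: Y O B G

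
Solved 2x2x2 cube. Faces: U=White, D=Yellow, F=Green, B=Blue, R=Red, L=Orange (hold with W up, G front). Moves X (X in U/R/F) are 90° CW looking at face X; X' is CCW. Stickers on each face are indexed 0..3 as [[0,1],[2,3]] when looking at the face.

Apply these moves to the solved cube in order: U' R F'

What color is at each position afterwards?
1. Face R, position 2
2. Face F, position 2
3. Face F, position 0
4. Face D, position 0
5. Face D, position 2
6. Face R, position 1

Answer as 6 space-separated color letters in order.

Answer: Y O Y B Y G

Derivation:
After move 1 (U'): U=WWWW F=OOGG R=GGRR B=RRBB L=BBOO
After move 2 (R): R=RGRG U=WOWG F=OYGY D=YBYR B=WRWB
After move 3 (F'): F=YYOG U=WORR R=BGYG D=BOYR L=BGOW
Query 1: R[2] = Y
Query 2: F[2] = O
Query 3: F[0] = Y
Query 4: D[0] = B
Query 5: D[2] = Y
Query 6: R[1] = G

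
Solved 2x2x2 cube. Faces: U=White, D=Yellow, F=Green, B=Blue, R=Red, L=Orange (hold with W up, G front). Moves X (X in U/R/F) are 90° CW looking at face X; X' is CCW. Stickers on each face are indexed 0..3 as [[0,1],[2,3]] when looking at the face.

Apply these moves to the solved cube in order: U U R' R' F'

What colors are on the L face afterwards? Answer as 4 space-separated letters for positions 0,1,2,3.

After move 1 (U): U=WWWW F=RRGG R=BBRR B=OOBB L=GGOO
After move 2 (U): U=WWWW F=BBGG R=OORR B=GGBB L=RROO
After move 3 (R'): R=OROR U=WBWG F=BWGW D=YBYG B=YGYB
After move 4 (R'): R=RROO U=WYWY F=BBGG D=YWYW B=GGBB
After move 5 (F'): F=BGBG U=WYRO R=WRYO D=ROYW L=RYOW
Query: L face = RYOW

Answer: R Y O W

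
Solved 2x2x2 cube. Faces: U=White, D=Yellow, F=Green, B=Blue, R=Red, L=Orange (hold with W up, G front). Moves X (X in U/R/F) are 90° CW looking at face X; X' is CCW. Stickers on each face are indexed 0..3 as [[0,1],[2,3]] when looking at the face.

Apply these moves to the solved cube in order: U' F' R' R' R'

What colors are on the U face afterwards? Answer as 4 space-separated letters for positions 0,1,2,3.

After move 1 (U'): U=WWWW F=OOGG R=GGRR B=RRBB L=BBOO
After move 2 (F'): F=OGOG U=WWGR R=YGYR D=BOYY L=BWOW
After move 3 (R'): R=GRYY U=WBGR F=OWOR D=BGYG B=YROB
After move 4 (R'): R=RYGY U=WOGY F=OBOR D=BWYR B=GRGB
After move 5 (R'): R=YYRG U=WGGG F=OOOY D=BBYR B=RRWB
Query: U face = WGGG

Answer: W G G G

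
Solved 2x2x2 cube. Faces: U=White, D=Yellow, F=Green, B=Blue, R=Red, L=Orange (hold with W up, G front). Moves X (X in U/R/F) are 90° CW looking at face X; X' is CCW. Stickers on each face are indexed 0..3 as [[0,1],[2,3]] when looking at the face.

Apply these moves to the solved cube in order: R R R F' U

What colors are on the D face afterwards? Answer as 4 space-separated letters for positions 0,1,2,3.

After move 1 (R): R=RRRR U=WGWG F=GYGY D=YBYB B=WBWB
After move 2 (R): R=RRRR U=WYWY F=GBGB D=YWYW B=GBGB
After move 3 (R): R=RRRR U=WBWB F=GWGW D=YGYG B=YBYB
After move 4 (F'): F=WWGG U=WBRR R=GRYR D=OOYG L=OBOW
After move 5 (U): U=RWRB F=GRGG R=YBYR B=OBYB L=WWOW
Query: D face = OOYG

Answer: O O Y G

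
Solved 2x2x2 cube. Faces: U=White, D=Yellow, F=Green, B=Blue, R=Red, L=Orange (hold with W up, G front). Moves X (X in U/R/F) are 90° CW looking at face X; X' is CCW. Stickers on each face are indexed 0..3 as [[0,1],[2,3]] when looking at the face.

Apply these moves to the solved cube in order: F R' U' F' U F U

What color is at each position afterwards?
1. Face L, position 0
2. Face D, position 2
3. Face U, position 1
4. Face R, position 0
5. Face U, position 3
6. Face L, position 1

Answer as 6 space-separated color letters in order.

Answer: O Y G Y B G

Derivation:
After move 1 (F): F=GGGG U=WWOO R=WRWR D=RRYY L=OYOY
After move 2 (R'): R=RRWW U=WBOB F=GWGO D=RGYG B=YBRB
After move 3 (U'): U=BBWO F=OYGO R=GWWW B=RRRB L=YBOY
After move 4 (F'): F=YOOG U=BBGW R=GWRW D=BYYG L=YOOW
After move 5 (U): U=GBWB F=GWOG R=RRRW B=YORB L=YOOW
After move 6 (F): F=OGGW U=GBWO R=WRBW D=RRYG L=YBOY
After move 7 (U): U=WGOB F=WRGW R=YOBW B=YBRB L=OGOY
Query 1: L[0] = O
Query 2: D[2] = Y
Query 3: U[1] = G
Query 4: R[0] = Y
Query 5: U[3] = B
Query 6: L[1] = G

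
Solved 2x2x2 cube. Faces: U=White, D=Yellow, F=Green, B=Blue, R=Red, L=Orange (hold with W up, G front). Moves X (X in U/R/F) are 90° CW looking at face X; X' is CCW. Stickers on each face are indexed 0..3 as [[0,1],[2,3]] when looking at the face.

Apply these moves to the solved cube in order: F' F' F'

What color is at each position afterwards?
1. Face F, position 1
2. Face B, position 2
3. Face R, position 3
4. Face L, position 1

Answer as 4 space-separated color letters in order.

After move 1 (F'): F=GGGG U=WWRR R=YRYR D=OOYY L=OWOW
After move 2 (F'): F=GGGG U=WWYY R=OROR D=WWYY L=OROR
After move 3 (F'): F=GGGG U=WWOO R=WRWR D=RRYY L=OYOY
Query 1: F[1] = G
Query 2: B[2] = B
Query 3: R[3] = R
Query 4: L[1] = Y

Answer: G B R Y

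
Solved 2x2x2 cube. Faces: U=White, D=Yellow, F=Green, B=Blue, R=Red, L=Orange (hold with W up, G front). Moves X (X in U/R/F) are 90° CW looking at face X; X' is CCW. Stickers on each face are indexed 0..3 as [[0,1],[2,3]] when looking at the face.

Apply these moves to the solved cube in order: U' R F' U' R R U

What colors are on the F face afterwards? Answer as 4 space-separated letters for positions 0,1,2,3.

After move 1 (U'): U=WWWW F=OOGG R=GGRR B=RRBB L=BBOO
After move 2 (R): R=RGRG U=WOWG F=OYGY D=YBYR B=WRWB
After move 3 (F'): F=YYOG U=WORR R=BGYG D=BOYR L=BGOW
After move 4 (U'): U=ORWR F=BGOG R=YYYG B=BGWB L=WROW
After move 5 (R): R=YYGY U=OGWG F=BOOR D=BWYB B=RGRB
After move 6 (R): R=GYYY U=OOWR F=BWOB D=BRYR B=GGGB
After move 7 (U): U=WORO F=GYOB R=GGYY B=WRGB L=BWOW
Query: F face = GYOB

Answer: G Y O B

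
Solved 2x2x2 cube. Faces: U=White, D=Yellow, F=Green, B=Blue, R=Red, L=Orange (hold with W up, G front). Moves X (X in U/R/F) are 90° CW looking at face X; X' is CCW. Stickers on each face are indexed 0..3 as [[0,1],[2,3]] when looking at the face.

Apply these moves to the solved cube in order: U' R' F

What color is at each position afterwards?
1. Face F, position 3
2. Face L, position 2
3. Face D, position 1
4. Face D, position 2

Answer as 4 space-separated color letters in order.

Answer: W O G Y

Derivation:
After move 1 (U'): U=WWWW F=OOGG R=GGRR B=RRBB L=BBOO
After move 2 (R'): R=GRGR U=WBWR F=OWGW D=YOYG B=YRYB
After move 3 (F): F=GOWW U=WBOB R=WRRR D=GGYG L=BYOO
Query 1: F[3] = W
Query 2: L[2] = O
Query 3: D[1] = G
Query 4: D[2] = Y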